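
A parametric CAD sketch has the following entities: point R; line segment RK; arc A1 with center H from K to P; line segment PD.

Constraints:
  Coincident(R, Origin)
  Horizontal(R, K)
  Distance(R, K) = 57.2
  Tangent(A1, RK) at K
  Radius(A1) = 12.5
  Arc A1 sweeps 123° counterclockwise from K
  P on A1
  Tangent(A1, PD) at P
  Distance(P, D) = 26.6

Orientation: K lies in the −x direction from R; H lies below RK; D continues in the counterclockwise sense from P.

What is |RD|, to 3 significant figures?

67.5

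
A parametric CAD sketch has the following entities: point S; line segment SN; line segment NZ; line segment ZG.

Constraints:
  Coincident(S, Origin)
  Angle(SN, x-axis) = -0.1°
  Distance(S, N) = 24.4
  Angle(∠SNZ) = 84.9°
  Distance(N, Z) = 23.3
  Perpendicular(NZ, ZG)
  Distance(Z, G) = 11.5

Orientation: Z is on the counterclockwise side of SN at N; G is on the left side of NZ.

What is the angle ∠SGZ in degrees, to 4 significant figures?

121.2°

∠SNZ = 84.9°, so NZ runs at -0.1° + (180° − 84.9°) = 95.00° from the x-axis; with |NZ| = 23.3, Z = N + 23.3·(cos 95.00°, sin 95.00°) = (22.37, 23.17). NZ ⟂ ZG; with |ZG| = 11.5 on the left of NZ, G = Z + 11.5·(-0.9962, -0.08716) = (10.91, 22.17). Then cos ∠SGZ = GS·GZ / (|GS||GZ|), giving 121.2°.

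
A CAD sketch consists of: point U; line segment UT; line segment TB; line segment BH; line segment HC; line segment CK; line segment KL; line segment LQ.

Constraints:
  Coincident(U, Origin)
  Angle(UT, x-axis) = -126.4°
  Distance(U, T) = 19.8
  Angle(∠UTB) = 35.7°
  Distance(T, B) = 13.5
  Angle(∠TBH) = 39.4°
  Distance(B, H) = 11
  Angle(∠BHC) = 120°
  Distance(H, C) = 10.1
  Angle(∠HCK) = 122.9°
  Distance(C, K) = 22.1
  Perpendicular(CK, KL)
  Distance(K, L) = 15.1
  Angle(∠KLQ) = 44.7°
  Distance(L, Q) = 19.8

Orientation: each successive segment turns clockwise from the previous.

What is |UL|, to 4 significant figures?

34.56

U is at the origin; UT runs at -126.4° with length 19.8, so T = (-11.75, -15.94). ∠UTB = 35.7° gives TB at 89.30° from the x-axis; with |TB| = 13.5, B = (-11.58, -2.438). ∠TBH = 39.4° gives BH at -51.30° from the x-axis; with |BH| = 11.0, H = (-4.707, -11.02). ∠BHC = 120.0° gives HC at -111.3° from the x-axis; with |HC| = 10.1, C = (-8.376, -20.43). ∠HCK = 122.9° gives CK at -168.4° from the x-axis; with |CK| = 22.1, K = (-30.02, -24.88). CK is perpendicular to KL, so KL runs at 101.6°; with |KL| = 15.1, L = (-33.06, -10.08). Then |UL| = |L − U| = 34.56.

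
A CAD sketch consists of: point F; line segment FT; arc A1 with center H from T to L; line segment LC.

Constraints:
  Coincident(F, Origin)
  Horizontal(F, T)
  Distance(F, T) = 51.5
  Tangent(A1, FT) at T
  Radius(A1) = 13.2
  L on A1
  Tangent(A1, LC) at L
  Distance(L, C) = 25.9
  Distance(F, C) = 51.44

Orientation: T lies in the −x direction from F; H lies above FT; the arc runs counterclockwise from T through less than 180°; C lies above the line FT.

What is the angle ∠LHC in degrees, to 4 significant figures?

62.99°

Checks: F = (0.00, 0.00) ✓; |HL| = 13.20 ✓; ∠(HL, LC) = 90.00° ✓; |LC| = 25.90 ✓; |FC| = 51.44 ✓.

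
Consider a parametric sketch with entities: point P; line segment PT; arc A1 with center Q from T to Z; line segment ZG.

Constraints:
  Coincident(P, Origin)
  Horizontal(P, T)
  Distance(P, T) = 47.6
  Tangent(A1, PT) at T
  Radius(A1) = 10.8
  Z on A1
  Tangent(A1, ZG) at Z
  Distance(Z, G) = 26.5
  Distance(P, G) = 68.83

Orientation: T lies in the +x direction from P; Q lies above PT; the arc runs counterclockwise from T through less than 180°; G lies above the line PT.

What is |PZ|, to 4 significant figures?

59.44

Checks: |QZ| = 10.80 ✓; ∠(QZ, ZG) = 90.00° ✓; |ZG| = 26.50 ✓; |PG| = 68.83 ✓.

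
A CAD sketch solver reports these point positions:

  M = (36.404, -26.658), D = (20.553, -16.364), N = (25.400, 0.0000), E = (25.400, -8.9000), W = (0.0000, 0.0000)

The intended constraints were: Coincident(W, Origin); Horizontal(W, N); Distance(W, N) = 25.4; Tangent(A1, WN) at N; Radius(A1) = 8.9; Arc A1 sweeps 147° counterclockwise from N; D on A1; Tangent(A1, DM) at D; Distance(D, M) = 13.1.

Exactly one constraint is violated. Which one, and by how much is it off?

Distance(D, M) = 13.1 — off by 5.80.

W = (0.00, 0.00) ✓; W.y = 0.00, N.y = 0.00 ✓; |WN| = 25.40 ✓; ∠(EN, NW) = 90.00° ✓; |EN| = 8.900 ✓; bearing(E→D) − bearing(E→N) = 147.0° ✓; |ED| = 8.900 ✓; ∠(ED, DM) = 90.00° ✓; |DM| = 18.90 ✗.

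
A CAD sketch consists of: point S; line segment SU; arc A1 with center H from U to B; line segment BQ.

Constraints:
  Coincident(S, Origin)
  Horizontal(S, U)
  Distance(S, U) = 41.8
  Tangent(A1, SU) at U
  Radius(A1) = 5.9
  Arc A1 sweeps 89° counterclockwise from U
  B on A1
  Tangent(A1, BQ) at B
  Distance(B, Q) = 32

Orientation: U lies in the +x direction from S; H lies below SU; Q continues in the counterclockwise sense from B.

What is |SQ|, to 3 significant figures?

51.7

S is at the origin; SU is horizontal with |SU| = 41.8 and U on the +x side, so U = (41.8, 0.00). The tangent condition forces HU to be normal to SU, so H = U + (0, -5.9) = (41.8, -5.90). On A1, U sits at bearing 90° from H; an 89° counterclockwise sweep puts B at bearing 179°, so B = H + 5.9·(cos 179°, sin 179°) = (35.9, -5.80). Since A1 is tangent to BQ there, HB ⟂ BQ, so BQ runs along (−sin 179°, cos 179°); with |BQ| = 32.0, Q = (35.3, -37.8). Then |SQ| = |Q − S| = 51.7.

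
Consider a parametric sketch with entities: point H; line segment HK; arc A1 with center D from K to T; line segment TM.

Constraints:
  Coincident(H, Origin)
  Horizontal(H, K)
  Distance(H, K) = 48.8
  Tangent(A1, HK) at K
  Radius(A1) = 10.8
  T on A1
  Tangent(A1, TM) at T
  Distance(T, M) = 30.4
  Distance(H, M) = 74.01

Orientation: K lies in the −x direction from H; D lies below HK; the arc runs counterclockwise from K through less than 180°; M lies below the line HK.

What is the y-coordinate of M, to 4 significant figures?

-40.16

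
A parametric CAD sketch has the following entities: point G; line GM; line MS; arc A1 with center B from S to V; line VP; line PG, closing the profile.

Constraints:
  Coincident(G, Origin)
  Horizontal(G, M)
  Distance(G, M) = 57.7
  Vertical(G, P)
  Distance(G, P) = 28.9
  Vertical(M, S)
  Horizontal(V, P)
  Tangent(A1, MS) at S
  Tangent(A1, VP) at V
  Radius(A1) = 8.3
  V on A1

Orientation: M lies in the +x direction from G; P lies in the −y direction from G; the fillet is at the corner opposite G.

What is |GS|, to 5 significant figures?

61.267

The virtual corner opposite G is at (57.700, -28.900). Tangency of A1 to MS means the radius BS is perpendicular to MS and since A1 is tangent to VP there, BV ⟂ VP, with radius 8.3, so the center B sits 8.3 in from both sides at B = (49.400, -20.600). That places the tangent points at S = (57.700, -20.600) on MS and V = (49.400, -28.900) on VP. Then |GS| = |S − G| = 61.267.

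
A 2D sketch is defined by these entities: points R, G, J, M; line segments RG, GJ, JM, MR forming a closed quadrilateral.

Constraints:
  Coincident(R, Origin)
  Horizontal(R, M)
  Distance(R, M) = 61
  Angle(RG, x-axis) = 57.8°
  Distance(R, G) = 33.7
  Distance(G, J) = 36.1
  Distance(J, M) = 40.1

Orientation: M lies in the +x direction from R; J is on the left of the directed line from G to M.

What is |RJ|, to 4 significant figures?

65.46

R is at the origin; RM is horizontal with |RM| = 61.0 and M in +x, so M = (61.0, 0). RG runs at 57.8° with |RG| = 33.7, so G = (17.96, 28.52). J is determined by |GJ| = 36.1 and |JM| = 40.1 together: it lies at the intersection of circle(G, 36.1) and circle(M, 40.1). With |GM| = 51.63, the foot of the radical line on GM is 22.86 from G and the perpendicular offset is √(36.1² − 22.86²) = 27.94. Taking the left-of-GM solution: J = (52.45, 39.18).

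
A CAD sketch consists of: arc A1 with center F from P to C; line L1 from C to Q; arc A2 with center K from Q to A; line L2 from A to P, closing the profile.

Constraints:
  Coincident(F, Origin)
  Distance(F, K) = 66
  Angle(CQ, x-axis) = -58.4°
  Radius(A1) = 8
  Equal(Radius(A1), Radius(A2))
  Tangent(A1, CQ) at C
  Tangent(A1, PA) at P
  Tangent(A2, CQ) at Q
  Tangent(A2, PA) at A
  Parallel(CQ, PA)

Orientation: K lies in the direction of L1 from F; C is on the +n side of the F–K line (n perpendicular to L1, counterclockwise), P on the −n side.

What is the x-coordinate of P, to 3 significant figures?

-6.81

The slot axis is L1's direction at -58.4°, so u = (cos -58.4°, sin -58.4°) = (0.524, -0.852) and n = (−sin -58.4°, cos -58.4°) = (0.852, 0.524). F is at the origin and K lies 66.0 along u from F, so K = 66.0·u = (34.6, -56.2). Tangency of A1 to both parallel lines with radius 8.0 puts C and P at F ± 8.0·n: C = (6.81, 4.19), P = (-6.81, -4.19). So P.x = -6.81.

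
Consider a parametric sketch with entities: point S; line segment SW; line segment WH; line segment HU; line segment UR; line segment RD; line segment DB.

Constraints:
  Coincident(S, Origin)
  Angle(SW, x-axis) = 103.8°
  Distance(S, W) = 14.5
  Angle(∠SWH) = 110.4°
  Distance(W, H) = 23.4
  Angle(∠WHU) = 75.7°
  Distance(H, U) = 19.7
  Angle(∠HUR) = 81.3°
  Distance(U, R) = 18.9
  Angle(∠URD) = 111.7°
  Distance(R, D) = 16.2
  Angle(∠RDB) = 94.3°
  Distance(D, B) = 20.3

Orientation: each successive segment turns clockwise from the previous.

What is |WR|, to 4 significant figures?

11.76

S is at the origin; SW runs at 103.8° with length 14.5, so W = (-3.459, 14.08). ∠SWH = 110.4° gives WH at 34.20° from the x-axis; with |WH| = 23.4, H = (15.89, 27.23). ∠WHU = 75.7° gives HU at -70.10° from the x-axis; with |HU| = 19.7, U = (22.60, 8.711). ∠HUR = 81.3° gives UR at -168.8° from the x-axis; with |UR| = 18.9, R = (4.060, 5.039). Then |WR| = |R − W| = 11.76.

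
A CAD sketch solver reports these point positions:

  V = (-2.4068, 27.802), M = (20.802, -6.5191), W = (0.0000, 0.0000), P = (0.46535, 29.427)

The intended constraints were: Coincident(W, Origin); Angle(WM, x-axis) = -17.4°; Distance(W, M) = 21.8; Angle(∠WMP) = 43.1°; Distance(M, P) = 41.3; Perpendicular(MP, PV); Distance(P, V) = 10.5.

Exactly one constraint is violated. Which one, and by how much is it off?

Distance(P, V) = 10.5 — off by 7.20.

W = (0.00, 0.00) ✓; WM at -17.40° ✓; |WM| = 21.80 ✓; ∠WMP = 43.10° ✓; |MP| = 41.30 ✓; ∠(MP, PV) = 90.00° ✓; |PV| = 3.300 ✗.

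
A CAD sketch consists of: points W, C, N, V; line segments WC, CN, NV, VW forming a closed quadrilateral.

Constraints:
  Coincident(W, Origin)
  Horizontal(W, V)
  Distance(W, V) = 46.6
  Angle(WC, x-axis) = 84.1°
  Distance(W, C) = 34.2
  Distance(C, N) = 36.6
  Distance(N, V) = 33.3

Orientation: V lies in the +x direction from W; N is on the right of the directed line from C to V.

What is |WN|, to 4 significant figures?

13.38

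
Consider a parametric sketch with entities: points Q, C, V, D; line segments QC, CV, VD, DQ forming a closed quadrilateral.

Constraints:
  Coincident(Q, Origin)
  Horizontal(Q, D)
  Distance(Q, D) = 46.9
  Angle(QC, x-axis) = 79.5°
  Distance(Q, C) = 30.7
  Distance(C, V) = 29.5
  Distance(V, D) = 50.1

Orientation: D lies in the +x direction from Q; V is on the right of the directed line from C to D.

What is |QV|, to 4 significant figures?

3.747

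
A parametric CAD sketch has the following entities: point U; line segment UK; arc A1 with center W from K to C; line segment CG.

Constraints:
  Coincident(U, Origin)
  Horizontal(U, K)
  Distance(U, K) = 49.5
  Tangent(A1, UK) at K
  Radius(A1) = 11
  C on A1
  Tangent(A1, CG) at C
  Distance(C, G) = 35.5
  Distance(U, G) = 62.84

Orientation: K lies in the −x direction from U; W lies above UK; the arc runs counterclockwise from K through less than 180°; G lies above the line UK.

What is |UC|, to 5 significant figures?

40.328

Checks: U = (0.00, 0.00) ✓; |WC| = 11.00 ✓; ∠(WC, CG) = 90.00° ✓; |CG| = 35.50 ✓; |UG| = 62.84 ✓.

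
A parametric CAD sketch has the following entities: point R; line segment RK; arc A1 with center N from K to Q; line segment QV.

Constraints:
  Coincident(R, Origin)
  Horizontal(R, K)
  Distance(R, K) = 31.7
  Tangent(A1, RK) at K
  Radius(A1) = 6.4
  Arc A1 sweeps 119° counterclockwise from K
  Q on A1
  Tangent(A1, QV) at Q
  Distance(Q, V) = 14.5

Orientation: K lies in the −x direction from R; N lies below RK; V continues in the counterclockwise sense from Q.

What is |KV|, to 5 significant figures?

22.231

On A1, K sits at bearing 90° from N; a 119° counterclockwise sweep puts Q at bearing 209°, so Q = N + 6.4·(cos 209°, sin 209°) = (-37.298, -9.5028). A1 meets QV tangentially, so NQ is at right angles to QV, so QV runs along (−sin 209°, cos 209°); with |QV| = 14.5, V = (-30.268, -22.185). Then |KV| = |V − K| = 22.231.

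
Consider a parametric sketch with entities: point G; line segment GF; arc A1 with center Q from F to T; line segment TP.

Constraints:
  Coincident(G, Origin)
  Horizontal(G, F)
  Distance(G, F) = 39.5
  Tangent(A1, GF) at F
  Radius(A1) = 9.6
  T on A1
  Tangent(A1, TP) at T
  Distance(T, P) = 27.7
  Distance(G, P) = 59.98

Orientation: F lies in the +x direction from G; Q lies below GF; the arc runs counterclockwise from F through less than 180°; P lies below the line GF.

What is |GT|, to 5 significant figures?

34.706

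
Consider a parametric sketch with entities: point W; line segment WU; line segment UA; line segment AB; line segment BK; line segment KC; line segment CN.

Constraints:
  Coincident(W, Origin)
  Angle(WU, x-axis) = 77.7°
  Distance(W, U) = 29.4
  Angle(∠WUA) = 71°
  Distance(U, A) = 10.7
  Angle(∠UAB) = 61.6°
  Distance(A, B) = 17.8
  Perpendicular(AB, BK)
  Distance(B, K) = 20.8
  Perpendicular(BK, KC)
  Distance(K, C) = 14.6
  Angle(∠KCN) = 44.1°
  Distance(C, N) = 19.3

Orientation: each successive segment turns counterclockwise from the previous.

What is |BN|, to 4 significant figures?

7.406

W is at the origin; WU runs at 77.7° with length 29.4, so U = (6.263, 28.73). ∠WUA = 71.0° gives UA at -173.3° from the x-axis; with |UA| = 10.7, A = (-4.364, 27.48). ∠UAB = 61.6° gives AB at -54.90° from the x-axis; with |AB| = 17.8, B = (5.871, 12.91). The perpendicularity gives BK at right angles to AB, so BK runs at 35.10°; with |BK| = 20.8, K = (22.89, 24.87). BK is perpendicular to KC, so KC runs at 125.1°; with |KC| = 14.6, C = (14.49, 36.82). ∠KCN = 44.1° gives CN at -99.00° from the x-axis; with |CN| = 19.3, N = (11.47, 17.76). Then |BN| = |N − B| = 7.406.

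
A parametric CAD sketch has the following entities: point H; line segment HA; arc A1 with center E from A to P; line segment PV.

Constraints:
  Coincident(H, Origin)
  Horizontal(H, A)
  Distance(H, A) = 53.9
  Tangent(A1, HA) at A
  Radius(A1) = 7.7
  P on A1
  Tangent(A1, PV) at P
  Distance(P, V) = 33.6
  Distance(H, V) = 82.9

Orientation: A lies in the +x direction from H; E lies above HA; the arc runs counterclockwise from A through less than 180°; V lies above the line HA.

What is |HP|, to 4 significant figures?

61.01

H is at the origin; HA is horizontal with |HA| = 53.9 and A on the +x side, so A = (53.90, 0.000). Tangency of A1 to HA means the radius EA is perpendicular to HA, so E = A + (0, 7.7) = (53.90, 7.700). Since EP ⟂ PV (tangency), |EV| = √(7.7² + 33.6²) = 34.47 regardless of where P sits on A1. So V lies on both circle(H, 82.9) and circle(E, 34.47); the above-HA intersection is V = (75.26, 34.75). P is the foot of the tangent from V: P = (60.86, 4.398).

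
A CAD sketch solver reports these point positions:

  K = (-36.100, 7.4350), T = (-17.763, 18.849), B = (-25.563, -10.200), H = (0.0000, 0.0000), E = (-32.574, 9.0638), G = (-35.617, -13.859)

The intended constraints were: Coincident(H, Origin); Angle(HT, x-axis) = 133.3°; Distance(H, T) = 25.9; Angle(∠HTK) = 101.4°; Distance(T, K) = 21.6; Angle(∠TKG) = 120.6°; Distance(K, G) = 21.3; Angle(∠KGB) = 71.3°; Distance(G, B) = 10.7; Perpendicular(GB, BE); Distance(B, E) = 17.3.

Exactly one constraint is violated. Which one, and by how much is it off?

Distance(B, E) = 17.3 — off by 3.20.

H = (0.00, 0.00) ✓; HT at 133.3° ✓; |HT| = 25.90 ✓; ∠HTK = 101.4° ✓; |TK| = 21.60 ✓; ∠TKG = 120.6° ✓; |KG| = 21.30 ✓; ∠KGB = 71.30° ✓; |GB| = 10.70 ✓; ∠(GB, BE) = 90.00° ✓; |BE| = 20.50 ✗.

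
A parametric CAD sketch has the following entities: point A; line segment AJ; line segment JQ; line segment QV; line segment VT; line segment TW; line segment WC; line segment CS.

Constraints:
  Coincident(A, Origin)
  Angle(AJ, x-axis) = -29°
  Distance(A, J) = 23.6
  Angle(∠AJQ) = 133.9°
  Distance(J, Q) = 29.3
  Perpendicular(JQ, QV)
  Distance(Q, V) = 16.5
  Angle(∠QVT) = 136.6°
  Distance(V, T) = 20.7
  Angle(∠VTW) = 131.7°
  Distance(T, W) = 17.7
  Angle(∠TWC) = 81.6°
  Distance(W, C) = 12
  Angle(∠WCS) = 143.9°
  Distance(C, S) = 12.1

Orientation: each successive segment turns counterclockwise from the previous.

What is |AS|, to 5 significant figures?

25.352

∠TWC = 81.6° gives WC at -62.800° from the x-axis; with |WC| = 12.0, C = (14.507, 6.7605). ∠WCS = 143.9° gives CS at -26.700° from the x-axis; with |CS| = 12.1, S = (25.317, 1.3238). Then |AS| = |S − A| = 25.352.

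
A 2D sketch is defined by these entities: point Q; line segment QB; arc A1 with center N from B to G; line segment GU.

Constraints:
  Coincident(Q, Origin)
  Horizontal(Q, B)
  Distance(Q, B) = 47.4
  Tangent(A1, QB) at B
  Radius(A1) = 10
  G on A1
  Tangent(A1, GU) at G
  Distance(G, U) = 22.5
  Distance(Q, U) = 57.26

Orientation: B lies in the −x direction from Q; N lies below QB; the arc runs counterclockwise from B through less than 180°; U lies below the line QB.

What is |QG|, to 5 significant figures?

58.117

Q is at the origin; QB is horizontal with |QB| = 47.4 and B on the −x side, so B = (-47.400, 0.0000). Tangency of A1 to QB means the radius NB is perpendicular to QB, so N = B + (0, -10) = (-47.400, -10.000). Since NG ⟂ GU (tangency), |NU| = √(10.0² + 22.5²) = 24.622 regardless of where G sits on A1. So U lies on both circle(Q, 57.26) and circle(N, 24.622); the below-QB intersection is U = (-45.654, -34.560). G is the foot of the tangent from U: G = (-56.227, -14.699).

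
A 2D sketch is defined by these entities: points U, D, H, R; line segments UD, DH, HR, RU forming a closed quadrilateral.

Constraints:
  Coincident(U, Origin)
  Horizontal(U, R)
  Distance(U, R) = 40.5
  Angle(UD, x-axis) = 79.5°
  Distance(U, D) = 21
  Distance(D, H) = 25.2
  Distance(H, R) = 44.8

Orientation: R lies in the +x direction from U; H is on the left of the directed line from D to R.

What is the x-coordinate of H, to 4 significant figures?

20.10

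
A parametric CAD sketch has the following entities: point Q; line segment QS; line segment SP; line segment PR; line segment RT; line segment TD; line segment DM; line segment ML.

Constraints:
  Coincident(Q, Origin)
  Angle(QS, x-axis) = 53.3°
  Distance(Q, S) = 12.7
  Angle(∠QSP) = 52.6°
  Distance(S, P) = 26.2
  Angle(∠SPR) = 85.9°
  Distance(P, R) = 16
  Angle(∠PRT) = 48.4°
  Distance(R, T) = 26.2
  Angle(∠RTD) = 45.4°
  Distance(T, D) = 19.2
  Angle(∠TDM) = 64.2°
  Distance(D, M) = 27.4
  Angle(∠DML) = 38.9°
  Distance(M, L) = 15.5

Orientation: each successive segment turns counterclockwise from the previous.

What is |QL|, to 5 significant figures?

4.2910

Q is at the origin; QS runs at 53.3° with length 12.7, so S = (7.5898, 10.183). ∠QSP = 52.6° gives SP at -179.30° from the x-axis; with |SP| = 26.2, P = (-18.608, 9.8625). ∠SPR = 85.9° gives PR at -85.200° from the x-axis; with |PR| = 16.0, R = (-17.269, -6.0814). ∠PRT = 48.4° gives RT at 46.400° from the x-axis; with |RT| = 26.2, T = (0.79867, 12.892). ∠RTD = 45.4° gives TD at -179.00° from the x-axis; with |TD| = 19.2, D = (-18.398, 12.557). ∠TDM = 64.2° gives DM at -63.200° from the x-axis; with |DM| = 27.4, M = (-6.0444, -11.900). ∠DML = 38.9° gives ML at 77.900° from the x-axis; with |ML| = 15.5, L = (-2.7953, 3.2556). Then |QL| = |L − Q| = 4.2910.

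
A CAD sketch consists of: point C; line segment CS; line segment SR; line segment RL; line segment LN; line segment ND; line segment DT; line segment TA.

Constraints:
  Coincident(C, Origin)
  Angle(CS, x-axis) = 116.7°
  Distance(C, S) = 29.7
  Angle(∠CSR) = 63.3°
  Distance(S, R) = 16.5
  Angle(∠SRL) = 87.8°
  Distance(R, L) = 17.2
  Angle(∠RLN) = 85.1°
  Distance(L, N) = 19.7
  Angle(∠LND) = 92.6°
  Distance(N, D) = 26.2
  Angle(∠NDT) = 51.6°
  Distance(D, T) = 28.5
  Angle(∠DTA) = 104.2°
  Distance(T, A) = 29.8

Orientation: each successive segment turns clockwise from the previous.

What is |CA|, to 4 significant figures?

11.38

C is at the origin; CS runs at 116.7° with length 29.7, so S = (-13.34, 26.53). ∠CSR = 63.3° gives SR at 0.000° from the x-axis; with |SR| = 16.5, R = (3.155, 26.53). ∠SRL = 87.8° gives RL at -92.20° from the x-axis; with |RL| = 17.2, L = (2.495, 9.346). ∠RLN = 85.1° gives LN at 172.9° from the x-axis; with |LN| = 19.7, N = (-17.05, 11.78). ∠LND = 92.6° gives ND at 85.50° from the x-axis; with |ND| = 26.2, D = (-15.00, 37.90). ∠NDT = 51.6° gives DT at -42.90° from the x-axis; with |DT| = 28.5, T = (5.879, 18.50). ∠DTA = 104.2° gives TA at -118.7° from the x-axis; with |TA| = 29.8, A = (-8.432, -7.640). Then |CA| = |A − C| = 11.38.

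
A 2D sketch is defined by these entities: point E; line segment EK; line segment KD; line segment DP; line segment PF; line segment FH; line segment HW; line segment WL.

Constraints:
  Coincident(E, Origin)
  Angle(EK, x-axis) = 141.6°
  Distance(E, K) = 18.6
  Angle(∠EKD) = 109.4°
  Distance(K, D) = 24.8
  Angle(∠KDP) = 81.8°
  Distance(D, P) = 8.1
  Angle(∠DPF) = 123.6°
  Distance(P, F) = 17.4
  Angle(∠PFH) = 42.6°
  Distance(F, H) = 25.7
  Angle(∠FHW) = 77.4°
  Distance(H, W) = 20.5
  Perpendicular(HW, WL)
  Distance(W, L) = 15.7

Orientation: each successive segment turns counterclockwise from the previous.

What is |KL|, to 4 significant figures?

30.23

∠FHW = 77.4° gives HW at -113.2° from the x-axis; with |HW| = 20.5, W = (-41.96, -9.579). HW is perpendicular to WL, so WL runs at -23.20°; with |WL| = 15.7, L = (-27.52, -15.76). Then |KL| = |L − K| = 30.23.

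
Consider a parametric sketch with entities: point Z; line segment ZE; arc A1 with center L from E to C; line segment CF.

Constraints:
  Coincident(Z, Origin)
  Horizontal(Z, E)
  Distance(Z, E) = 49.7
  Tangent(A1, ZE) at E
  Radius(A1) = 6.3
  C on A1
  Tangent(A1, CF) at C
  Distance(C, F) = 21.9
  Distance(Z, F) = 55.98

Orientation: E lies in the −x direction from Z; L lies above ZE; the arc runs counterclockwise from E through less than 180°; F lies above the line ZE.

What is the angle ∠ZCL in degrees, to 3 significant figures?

159°

Checks: Z = (0.00, 0.00) ✓; |LC| = 6.300 ✓; ∠(LC, CF) = 90.00° ✓; |CF| = 21.90 ✓; |ZF| = 55.98 ✓.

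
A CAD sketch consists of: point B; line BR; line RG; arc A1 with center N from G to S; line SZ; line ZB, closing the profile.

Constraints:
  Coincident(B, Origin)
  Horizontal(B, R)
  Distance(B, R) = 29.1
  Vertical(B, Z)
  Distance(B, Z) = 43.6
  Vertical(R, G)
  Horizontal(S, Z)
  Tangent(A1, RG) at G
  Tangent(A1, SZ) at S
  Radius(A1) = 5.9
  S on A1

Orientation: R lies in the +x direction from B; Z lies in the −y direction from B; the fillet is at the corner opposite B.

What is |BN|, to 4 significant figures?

44.27

B is at the origin; BR is horizontal with |BR| = 29.1 and R on the +x side, so R = (29.10, 0.000). BZ is vertical with |BZ| = 43.6 and Z on the −y side, so Z = (0.000, -43.60). The virtual corner opposite B is at (29.10, -43.60). Tangency of A1 to RG means the radius NG is perpendicular to RG and A1 meets SZ tangentially, so NS is at right angles to SZ, with radius 5.9, so the center N sits 5.9 in from both sides at N = (23.20, -37.70). Then |BN| = |N − B| = 44.27.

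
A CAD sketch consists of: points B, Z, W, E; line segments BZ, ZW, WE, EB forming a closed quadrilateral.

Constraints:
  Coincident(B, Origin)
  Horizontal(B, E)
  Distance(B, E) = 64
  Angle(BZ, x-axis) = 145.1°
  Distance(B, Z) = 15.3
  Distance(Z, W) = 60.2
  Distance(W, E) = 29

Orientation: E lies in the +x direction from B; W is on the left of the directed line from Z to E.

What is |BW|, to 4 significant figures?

51.32

Checks: |ZW| = 60.20 ✓; |WE| = 29.00 ✓.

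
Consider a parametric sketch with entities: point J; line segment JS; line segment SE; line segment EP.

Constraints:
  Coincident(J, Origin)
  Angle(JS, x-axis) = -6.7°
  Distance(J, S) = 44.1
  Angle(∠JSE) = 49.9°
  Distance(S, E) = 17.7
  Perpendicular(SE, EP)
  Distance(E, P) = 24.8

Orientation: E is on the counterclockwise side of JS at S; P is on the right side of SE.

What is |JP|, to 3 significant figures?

59.5

J is at the origin; JS runs at -6.7° with length 44.1, so S = 44.1·(cos -6.7°, sin -6.7°) = (43.8, -5.15). ∠JSE = 49.9°, so SE runs at -6.7° + (180° − 49.9°) = 123° from the x-axis; with |SE| = 17.7, E = S + 17.7·(cos 123°, sin 123°) = (34.1, 9.63). SE ⟂ EP; with |EP| = 24.8 on the right of SE, P = E + 24.8·(0.835, 0.550) = (54.8, 23.3). Then |JP| = |P − J| = 59.5.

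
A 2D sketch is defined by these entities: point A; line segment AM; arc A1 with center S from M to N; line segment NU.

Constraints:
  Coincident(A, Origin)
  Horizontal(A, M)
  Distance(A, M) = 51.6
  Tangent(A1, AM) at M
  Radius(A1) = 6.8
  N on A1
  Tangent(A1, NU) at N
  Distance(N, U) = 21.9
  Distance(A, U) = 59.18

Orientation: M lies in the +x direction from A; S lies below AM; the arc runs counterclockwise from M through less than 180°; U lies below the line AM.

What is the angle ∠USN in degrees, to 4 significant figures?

72.75°

Checks: |SN| = 6.800 ✓; ∠(SN, NU) = 90.00° ✓; |NU| = 21.90 ✓; |AU| = 59.18 ✓.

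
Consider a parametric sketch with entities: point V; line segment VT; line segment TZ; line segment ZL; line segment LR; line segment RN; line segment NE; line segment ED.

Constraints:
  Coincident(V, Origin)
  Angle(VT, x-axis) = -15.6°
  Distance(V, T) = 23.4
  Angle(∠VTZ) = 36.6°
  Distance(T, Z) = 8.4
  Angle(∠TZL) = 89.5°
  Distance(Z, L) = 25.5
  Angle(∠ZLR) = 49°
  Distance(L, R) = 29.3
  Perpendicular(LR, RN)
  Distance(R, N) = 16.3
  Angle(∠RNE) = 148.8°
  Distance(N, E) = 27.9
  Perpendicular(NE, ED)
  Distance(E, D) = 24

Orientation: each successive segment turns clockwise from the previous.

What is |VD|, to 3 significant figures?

13.2

∠RNE = 148.8° gives NE at -142° from the x-axis; with |NE| = 27.9, E = (5.61, -28.2). NE ⟂ ED, so ED runs at 128°; with |ED| = 24.0, D = (-9.27, -9.40). Then |VD| = |D − V| = 13.2.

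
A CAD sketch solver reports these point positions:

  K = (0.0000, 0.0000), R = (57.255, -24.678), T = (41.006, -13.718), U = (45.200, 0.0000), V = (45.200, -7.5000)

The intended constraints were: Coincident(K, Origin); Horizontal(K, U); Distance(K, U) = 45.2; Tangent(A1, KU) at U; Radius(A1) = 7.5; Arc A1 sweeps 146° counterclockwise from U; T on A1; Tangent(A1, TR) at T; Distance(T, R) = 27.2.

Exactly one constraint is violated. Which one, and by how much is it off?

Distance(T, R) = 27.2 — off by 7.60.

K = (0.00, 0.00) ✓; K.y = 0.00, U.y = 0.00 ✓; |KU| = 45.20 ✓; ∠(VU, UK) = 90.00° ✓; |VU| = 7.500 ✓; bearing(V→T) − bearing(V→U) = 146.0° ✓; |VT| = 7.500 ✓; ∠(VT, TR) = 90.00° ✓; |TR| = 19.60 ✗.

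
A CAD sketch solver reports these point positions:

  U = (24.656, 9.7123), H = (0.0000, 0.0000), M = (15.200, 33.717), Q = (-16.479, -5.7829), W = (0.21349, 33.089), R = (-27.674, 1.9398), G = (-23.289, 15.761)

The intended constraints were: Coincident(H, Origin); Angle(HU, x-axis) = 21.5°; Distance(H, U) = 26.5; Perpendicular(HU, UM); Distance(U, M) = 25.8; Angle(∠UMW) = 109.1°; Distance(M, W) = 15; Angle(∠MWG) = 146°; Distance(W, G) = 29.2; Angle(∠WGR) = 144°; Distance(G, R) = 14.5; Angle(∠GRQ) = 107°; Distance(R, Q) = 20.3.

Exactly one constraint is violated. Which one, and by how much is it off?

Distance(R, Q) = 20.3 — off by 6.70.

H = (0.00, 0.00) ✓; HU at 21.50° ✓; |HU| = 26.50 ✓; ∠(HU, UM) = 90.00° ✓; |UM| = 25.80 ✓; ∠UMW = 109.1° ✓; |MW| = 15.00 ✓; ∠MWG = 146.0° ✓; |WG| = 29.20 ✓; ∠WGR = 144.0° ✓; |GR| = 14.50 ✓; ∠GRQ = 107.0° ✓; |RQ| = 13.60 ✗.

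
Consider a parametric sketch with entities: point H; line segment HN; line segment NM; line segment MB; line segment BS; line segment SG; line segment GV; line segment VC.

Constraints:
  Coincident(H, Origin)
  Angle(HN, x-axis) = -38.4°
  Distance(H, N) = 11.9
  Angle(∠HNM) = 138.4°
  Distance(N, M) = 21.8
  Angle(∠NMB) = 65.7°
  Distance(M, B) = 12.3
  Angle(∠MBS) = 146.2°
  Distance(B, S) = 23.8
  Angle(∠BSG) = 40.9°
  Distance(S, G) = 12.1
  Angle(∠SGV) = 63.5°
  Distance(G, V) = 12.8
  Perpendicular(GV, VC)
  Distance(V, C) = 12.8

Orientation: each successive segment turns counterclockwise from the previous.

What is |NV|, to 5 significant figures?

23.059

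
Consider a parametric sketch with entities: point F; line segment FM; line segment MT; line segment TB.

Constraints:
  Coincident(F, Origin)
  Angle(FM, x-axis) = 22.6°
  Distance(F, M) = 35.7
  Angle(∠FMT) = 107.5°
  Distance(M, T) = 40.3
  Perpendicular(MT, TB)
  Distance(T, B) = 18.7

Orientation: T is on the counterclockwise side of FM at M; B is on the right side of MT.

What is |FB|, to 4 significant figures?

73.40

F is at the origin; FM runs at 22.6° with length 35.7, so M = 35.7·(cos 22.6°, sin 22.6°) = (32.96, 13.72). ∠FMT = 107.5°, so MT runs at 22.6° + (180° − 107.5°) = 95.10° from the x-axis; with |MT| = 40.3, T = M + 40.3·(cos 95.10°, sin 95.10°) = (29.38, 53.86). MT is perpendicular to TB; with |TB| = 18.7 on the right of MT, B = T + 18.7·(0.9960, 0.08889) = (48.00, 55.52). Then |FB| = |B − F| = 73.40.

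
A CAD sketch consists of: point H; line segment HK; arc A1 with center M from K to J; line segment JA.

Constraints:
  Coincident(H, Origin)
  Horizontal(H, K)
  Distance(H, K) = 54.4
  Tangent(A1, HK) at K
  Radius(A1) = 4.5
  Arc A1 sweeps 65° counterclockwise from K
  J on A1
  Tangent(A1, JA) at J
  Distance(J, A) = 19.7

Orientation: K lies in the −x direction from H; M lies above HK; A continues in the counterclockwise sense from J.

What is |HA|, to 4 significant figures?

46.71

H is at the origin; HK is horizontal with |HK| = 54.4 and K on the −x side, so K = (-54.40, 0.000). The tangent condition forces MK to be normal to HK, so M = K + (0, 4.5) = (-54.40, 4.500). On A1, K sits at bearing -90° from M; a 65° counterclockwise sweep puts J at bearing -25°, so J = M + 4.5·(cos -25°, sin -25°) = (-50.32, 2.598). The tangent condition forces MJ to be normal to JA, so JA runs along (−sin -25°, cos -25°); with |JA| = 19.7, A = (-42.00, 20.45). Then |HA| = |A − H| = 46.71.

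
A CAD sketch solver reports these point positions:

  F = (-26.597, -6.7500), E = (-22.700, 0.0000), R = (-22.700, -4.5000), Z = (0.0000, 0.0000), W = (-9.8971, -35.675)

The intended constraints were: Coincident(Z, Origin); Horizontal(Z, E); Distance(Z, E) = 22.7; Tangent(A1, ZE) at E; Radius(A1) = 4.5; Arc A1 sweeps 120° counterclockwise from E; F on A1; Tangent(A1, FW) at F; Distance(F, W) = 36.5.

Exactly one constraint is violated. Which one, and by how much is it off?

Distance(F, W) = 36.5 — off by 3.10.

Z = (0.00, 0.00) ✓; Z.y = 0.00, E.y = 0.00 ✓; |ZE| = 22.70 ✓; ∠(RE, EZ) = 90.00° ✓; |RE| = 4.500 ✓; bearing(R→F) − bearing(R→E) = 120.0° ✓; |RF| = 4.500 ✓; ∠(RF, FW) = 90.00° ✓; |FW| = 33.40 ✗.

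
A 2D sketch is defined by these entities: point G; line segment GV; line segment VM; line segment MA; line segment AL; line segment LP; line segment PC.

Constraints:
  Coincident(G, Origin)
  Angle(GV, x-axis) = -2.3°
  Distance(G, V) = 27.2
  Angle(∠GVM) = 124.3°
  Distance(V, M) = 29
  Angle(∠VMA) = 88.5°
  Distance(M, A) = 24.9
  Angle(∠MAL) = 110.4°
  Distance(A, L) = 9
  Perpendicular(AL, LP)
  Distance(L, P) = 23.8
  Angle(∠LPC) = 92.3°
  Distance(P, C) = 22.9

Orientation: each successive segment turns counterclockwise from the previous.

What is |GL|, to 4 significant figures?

35.56

G is at the origin; GV runs at -2.3° with length 27.2, so V = (27.18, -1.092). ∠GVM = 124.3° gives VM at 53.40° from the x-axis; with |VM| = 29.0, M = (44.47, 22.19). ∠VMA = 88.5° gives MA at 144.9° from the x-axis; with |MA| = 24.9, A = (24.10, 36.51). ∠MAL = 110.4° gives AL at -145.5° from the x-axis; with |AL| = 9.0, L = (16.68, 31.41). Then |GL| = |L − G| = 35.56.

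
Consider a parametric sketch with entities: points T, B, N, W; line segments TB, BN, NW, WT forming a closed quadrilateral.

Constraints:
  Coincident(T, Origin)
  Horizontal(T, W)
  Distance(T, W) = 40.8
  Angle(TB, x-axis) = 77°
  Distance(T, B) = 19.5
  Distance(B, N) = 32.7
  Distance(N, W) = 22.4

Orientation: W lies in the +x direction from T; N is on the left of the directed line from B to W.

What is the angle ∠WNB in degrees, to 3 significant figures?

94.5°

T is at the origin; T and W share the same y with |TW| = 40.8 and W in +x, so W = (40.8, 0). TB runs at 77.0° with |TB| = 19.5, so B = (4.39, 19.0). N is determined by |BN| = 32.7 and |NW| = 22.4 together: it lies at the intersection of circle(B, 32.7) and circle(W, 22.4). With |BW| = 41.1, the foot of the radical line on BW is 27.4 from B and the perpendicular offset is √(32.7² − 27.4²) = 17.8. Taking the left-of-BW solution: N = (36.9, 22.1).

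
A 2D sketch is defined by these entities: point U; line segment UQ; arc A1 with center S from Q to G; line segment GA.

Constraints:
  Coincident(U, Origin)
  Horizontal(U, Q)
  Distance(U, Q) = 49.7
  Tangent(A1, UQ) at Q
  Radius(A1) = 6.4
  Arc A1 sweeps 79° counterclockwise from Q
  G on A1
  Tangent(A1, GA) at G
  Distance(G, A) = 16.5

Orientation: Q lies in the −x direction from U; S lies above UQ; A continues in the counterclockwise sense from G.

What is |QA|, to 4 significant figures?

23.36

U is at the origin; UQ is horizontal with |UQ| = 49.7 and Q on the −x side, so Q = (-49.70, 0.000). Tangency of A1 to UQ means the radius SQ is perpendicular to UQ, so S = Q + (0, 6.4) = (-49.70, 6.400). On A1, Q sits at bearing -90° from S; a 79° counterclockwise sweep puts G at bearing -11°, so G = S + 6.4·(cos -11°, sin -11°) = (-43.42, 5.179). A1 meets GA tangentially, so SG is at right angles to GA, so GA runs along (−sin -11°, cos -11°); with |GA| = 16.5, A = (-40.27, 21.38). Then |QA| = |A − Q| = 23.36.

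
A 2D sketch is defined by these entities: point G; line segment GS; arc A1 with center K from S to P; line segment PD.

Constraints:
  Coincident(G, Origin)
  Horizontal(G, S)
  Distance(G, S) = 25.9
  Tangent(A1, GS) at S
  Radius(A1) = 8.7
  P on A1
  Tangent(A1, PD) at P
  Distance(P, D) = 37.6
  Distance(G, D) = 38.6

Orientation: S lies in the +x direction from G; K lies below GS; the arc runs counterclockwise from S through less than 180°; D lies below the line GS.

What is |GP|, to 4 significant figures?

18.74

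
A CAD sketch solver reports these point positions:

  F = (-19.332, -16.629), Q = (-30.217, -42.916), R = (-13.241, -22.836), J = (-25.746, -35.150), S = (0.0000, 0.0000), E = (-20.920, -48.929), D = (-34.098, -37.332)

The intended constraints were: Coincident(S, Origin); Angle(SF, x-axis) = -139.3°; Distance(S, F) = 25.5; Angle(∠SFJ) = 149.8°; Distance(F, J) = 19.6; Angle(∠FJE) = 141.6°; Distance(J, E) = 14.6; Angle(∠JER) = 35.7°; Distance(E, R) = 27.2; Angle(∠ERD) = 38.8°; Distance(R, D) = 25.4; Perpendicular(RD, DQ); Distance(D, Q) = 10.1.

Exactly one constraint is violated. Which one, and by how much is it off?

Distance(D, Q) = 10.1 — off by 3.30.

S = (0.00, 0.00) ✓; SF at -139.3° ✓; |SF| = 25.50 ✓; ∠SFJ = 149.8° ✓; |FJ| = 19.60 ✓; ∠FJE = 141.6° ✓; |JE| = 14.60 ✓; ∠JER = 35.70° ✓; |ER| = 27.20 ✓; ∠ERD = 38.80° ✓; |RD| = 25.40 ✓; ∠(RD, DQ) = 90.00° ✓; |DQ| = 6.800 ✗.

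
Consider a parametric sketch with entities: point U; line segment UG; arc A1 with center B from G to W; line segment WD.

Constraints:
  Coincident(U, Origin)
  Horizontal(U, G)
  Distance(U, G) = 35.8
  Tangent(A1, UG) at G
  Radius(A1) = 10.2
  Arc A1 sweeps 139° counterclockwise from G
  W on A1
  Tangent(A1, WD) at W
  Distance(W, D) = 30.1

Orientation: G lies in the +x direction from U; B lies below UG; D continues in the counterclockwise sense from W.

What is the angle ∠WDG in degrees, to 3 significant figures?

25.9°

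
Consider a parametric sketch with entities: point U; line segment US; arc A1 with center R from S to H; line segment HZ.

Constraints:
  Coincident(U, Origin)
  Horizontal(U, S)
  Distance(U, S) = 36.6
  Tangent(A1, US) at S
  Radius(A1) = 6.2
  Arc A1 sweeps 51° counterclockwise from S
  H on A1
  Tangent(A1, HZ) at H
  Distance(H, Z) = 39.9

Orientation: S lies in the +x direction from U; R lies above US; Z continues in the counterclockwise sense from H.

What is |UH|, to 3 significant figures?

41.5

U is at the origin; US is horizontal with |US| = 36.6 and S on the +x side, so S = (36.6, 0.00). The tangent condition forces RS to be normal to US, so R = S + (0, 6.2) = (36.6, 6.20). On A1, S sits at bearing -90° from R; a 51° counterclockwise sweep puts H at bearing -39°, so H = R + 6.2·(cos -39°, sin -39°) = (41.4, 2.30). Then |UH| = |H − U| = 41.5.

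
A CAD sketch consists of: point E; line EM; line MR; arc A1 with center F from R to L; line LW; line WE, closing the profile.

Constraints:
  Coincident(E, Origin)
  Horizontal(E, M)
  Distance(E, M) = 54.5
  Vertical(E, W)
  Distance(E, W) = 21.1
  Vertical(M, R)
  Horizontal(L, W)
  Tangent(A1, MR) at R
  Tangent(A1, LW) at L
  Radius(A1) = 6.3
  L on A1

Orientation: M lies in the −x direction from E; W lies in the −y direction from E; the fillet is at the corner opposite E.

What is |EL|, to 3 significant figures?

52.6

E is at the origin; E and M share the same y with |EM| = 54.5 and M on the −x side, so M = (-54.5, 0.00). EW is vertical with |EW| = 21.1 and W on the −y side, so W = (0.00, -21.1). The virtual corner opposite E is at (-54.5, -21.1). Since A1 is tangent to MR there, FR ⟂ MR and A1 meets LW tangentially, so FL is at right angles to LW, with radius 6.3, so the center F sits 6.3 in from both sides at F = (-48.2, -14.8). That places the tangent points at R = (-54.5, -14.8) on MR and L = (-48.2, -21.1) on LW. Then |EL| = |L − E| = 52.6.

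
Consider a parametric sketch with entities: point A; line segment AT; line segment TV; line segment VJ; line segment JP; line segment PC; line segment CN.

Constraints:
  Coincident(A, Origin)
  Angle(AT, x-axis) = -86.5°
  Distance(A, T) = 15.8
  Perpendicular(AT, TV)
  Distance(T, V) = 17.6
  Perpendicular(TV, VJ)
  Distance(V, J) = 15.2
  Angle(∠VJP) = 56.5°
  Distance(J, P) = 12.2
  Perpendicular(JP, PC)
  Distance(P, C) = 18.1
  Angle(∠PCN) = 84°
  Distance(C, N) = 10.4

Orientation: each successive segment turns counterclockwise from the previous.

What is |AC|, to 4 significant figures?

28.40

∠VJP = 56.5° gives JP at -143.0° from the x-axis; with |JP| = 12.2, P = (7.860, -6.867). JP ⟂ PC, so PC runs at -53.00°; with |PC| = 18.1, C = (18.75, -21.32). Then |AC| = |C − A| = 28.40.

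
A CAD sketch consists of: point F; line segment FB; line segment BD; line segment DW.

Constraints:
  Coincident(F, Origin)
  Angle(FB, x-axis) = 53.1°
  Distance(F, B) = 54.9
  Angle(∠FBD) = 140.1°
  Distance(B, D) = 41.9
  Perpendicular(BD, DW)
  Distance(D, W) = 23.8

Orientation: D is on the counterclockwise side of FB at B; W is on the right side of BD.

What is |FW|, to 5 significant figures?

102.67

F is at the origin; FB runs at 53.1° with length 54.9, so B = 54.9·(cos 53.1°, sin 53.1°) = (32.963, 43.903). ∠FBD = 140.1°, so BD runs at 53.1° + (180° − 140.1°) = 93.000° from the x-axis; with |BD| = 41.9, D = B + 41.9·(cos 93.000°, sin 93.000°) = (30.770, 85.745). BD ⟂ DW; with |DW| = 23.8 on the right of BD, W = D + 23.8·(0.99863, 0.052336) = (54.538, 86.991). Then |FW| = |W − F| = 102.67.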